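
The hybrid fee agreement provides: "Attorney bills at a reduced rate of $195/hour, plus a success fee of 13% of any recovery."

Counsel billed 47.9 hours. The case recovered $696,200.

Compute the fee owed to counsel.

Hourly: 47.9 × $195 = $9,340.50
Success fee: 13% of $696,200 = $90,506.00
Total: $9,340.50 + $90,506.00 = $99,846.50

$99,846.50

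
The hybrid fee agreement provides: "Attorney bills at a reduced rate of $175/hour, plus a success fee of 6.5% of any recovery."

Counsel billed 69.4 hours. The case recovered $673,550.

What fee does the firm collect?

Hourly: 69.4 × $175 = $12,145.00
Success fee: 6.5% of $673,550 = $43,780.75
Total: $12,145.00 + $43,780.75 = $55,925.75

$55,925.75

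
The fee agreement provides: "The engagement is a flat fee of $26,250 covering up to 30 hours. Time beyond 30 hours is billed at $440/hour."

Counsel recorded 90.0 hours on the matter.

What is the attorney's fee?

Flat fee: $26,250.00
Excess hours: 90.0 − 30 = 60.0
Overrun: 60.0 × $440 = $26,400.00
Total: $26,250.00 + $26,400.00 = $52,650.00

$52,650.00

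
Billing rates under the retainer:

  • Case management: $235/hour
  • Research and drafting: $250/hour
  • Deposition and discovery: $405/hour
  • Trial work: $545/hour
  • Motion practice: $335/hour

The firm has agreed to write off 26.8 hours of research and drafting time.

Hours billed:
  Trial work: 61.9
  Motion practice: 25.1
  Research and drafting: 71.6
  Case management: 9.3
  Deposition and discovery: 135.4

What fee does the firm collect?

$110,366.50

Case management: 9.3 × $235 = $2,185.50
Research and drafting: 71.6 × $250 = $17,900.00
Deposition and discovery: 135.4 × $405 = $54,837.00
Trial work: 61.9 × $545 = $33,735.50
Motion practice: 25.1 × $335 = $8,408.50
Subtotal: $117,066.50
Write-off: 26.8 × $250 = $6,700.00
Total: $117,066.50 − $6,700.00 = $110,366.50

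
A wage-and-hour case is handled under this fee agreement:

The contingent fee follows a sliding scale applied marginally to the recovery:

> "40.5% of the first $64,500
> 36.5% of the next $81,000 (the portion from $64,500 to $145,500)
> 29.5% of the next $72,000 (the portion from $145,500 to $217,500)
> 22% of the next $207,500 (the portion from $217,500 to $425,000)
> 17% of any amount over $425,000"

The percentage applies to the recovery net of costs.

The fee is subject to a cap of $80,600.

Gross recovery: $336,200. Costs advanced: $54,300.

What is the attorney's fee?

Fee base (net of costs): $336,200 − $54,300 = $281,900
First $64,500 at 40.5% = $26,122.50
Next $81,000 at 36.5% = $29,565.00
Next $72,000 at 29.5% = $21,240.00
Remaining $64,400 at 22% = $14,168.00
Fee: $26,122.50 + $29,565.00 + $21,240.00 + $14,168.00 = $91,095.50
$91,095.50 exceeds the $80,600 cap, so the fee is capped at $80,600.00.

$80,600.00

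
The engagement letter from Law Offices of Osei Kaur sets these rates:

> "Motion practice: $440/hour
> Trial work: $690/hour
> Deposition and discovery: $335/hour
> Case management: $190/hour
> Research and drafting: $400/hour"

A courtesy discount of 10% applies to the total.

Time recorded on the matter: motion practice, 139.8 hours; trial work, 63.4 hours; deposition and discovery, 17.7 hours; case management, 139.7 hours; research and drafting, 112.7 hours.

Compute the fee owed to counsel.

$164,529.45

Motion practice: 139.8 × $440 = $61,512.00
Trial work: 63.4 × $690 = $43,746.00
Deposition and discovery: 17.7 × $335 = $5,929.50
Case management: 139.7 × $190 = $26,543.00
Research and drafting: 112.7 × $400 = $45,080.00
Subtotal: $182,810.50
Less 10% discount: −$18,281.05
Total: $182,810.50 − $18,281.05 = $164,529.45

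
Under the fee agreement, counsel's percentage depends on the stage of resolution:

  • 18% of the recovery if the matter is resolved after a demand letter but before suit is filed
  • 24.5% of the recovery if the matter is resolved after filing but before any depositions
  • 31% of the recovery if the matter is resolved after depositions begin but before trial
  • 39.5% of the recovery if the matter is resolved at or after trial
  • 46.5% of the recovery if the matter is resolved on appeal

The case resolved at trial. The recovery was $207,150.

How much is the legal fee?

$81,824.25

The matter resolved at trial, so the 39.5% rate applies.
$207,150 × 39.5% = $81,824.25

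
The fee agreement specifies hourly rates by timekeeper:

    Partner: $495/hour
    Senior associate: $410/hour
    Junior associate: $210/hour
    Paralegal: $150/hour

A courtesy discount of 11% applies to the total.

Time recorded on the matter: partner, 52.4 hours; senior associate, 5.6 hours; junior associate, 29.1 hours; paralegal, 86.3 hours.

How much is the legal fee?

Partner: 52.4 × $495 = $25,938.00
Senior associate: 5.6 × $410 = $2,296.00
Junior associate: 29.1 × $210 = $6,111.00
Paralegal: 86.3 × $150 = $12,945.00
Subtotal: $47,290.00
Less 11% discount: −$5,201.90
Total: $47,290.00 − $5,201.90 = $42,088.10

$42,088.10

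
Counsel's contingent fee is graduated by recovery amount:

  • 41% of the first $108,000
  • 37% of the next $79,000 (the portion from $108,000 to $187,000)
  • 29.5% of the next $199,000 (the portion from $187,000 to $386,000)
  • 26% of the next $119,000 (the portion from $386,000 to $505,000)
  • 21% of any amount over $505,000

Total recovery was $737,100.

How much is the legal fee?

First $108,000 at 41% = $44,280.00
Next $79,000 at 37% = $29,230.00
Next $199,000 at 29.5% = $58,705.00
Next $119,000 at 26% = $30,940.00
Remaining $232,100 at 21% = $48,741.00
Fee: $44,280.00 + $29,230.00 + $58,705.00 + $30,940.00 + $48,741.00 = $211,896.00

$211,896.00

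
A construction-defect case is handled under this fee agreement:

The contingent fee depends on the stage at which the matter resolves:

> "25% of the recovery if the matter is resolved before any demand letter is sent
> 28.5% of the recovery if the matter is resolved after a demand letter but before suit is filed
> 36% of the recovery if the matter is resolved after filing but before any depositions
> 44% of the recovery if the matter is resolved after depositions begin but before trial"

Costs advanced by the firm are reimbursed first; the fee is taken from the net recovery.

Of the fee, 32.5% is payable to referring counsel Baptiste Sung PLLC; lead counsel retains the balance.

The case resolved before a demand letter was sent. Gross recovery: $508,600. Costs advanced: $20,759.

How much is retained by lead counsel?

Fee base (net of costs): $508,600 − $20,759 = $487,841
The matter resolved before a demand letter was sent, so the 25% rate applies.
$487,841 × 25% = $121,960.25
Referral share: 32.5% of $121,960.25 = $39,637.08; lead counsel retains $121,960.25 − $39,637.08 = $82,323.17.

$82,323.17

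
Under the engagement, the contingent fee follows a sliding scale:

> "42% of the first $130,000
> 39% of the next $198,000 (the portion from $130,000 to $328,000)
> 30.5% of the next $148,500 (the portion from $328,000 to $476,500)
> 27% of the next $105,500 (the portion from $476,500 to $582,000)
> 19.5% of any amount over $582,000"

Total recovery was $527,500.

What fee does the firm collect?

$190,882.50

First $130,000 at 42% = $54,600.00
Next $198,000 at 39% = $77,220.00
Next $148,500 at 30.5% = $45,292.50
Remaining $51,000 at 27% = $13,770.00
Fee: $54,600.00 + $77,220.00 + $45,292.50 + $13,770.00 = $190,882.50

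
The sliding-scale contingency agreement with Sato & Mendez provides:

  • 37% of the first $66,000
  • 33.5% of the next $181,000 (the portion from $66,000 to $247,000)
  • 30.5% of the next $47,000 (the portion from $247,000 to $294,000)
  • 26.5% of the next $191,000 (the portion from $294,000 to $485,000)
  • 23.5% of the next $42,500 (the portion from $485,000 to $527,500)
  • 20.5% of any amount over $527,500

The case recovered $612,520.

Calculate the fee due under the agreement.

First $66,000 at 37% = $24,420.00
Next $181,000 at 33.5% = $60,635.00
Next $47,000 at 30.5% = $14,335.00
Next $191,000 at 26.5% = $50,615.00
Next $42,500 at 23.5% = $9,987.50
Remaining $85,020 at 20.5% = $17,429.10
Fee: $24,420.00 + $60,635.00 + $14,335.00 + $50,615.00 + $9,987.50 + $17,429.10 = $177,421.60

$177,421.60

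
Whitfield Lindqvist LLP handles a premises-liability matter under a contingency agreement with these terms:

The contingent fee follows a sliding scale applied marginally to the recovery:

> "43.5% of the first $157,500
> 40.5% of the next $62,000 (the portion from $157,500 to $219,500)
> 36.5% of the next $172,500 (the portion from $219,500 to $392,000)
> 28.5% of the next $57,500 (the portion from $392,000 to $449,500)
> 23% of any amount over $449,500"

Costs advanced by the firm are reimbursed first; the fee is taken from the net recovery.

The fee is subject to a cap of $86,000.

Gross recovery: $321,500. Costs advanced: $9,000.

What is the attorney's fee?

Fee base (net of costs): $321,500 − $9,000 = $312,500
First $157,500 at 43.5% = $68,512.50
Next $62,000 at 40.5% = $25,110.00
Remaining $93,000 at 36.5% = $33,945.00
Fee: $68,512.50 + $25,110.00 + $33,945.00 = $127,567.50
$127,567.50 exceeds the $86,000 cap, so the fee is capped at $86,000.00.

$86,000.00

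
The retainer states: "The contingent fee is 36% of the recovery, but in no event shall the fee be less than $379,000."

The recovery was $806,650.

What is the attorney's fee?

36% of $806,650 = $290,394.00
That is below the $379,000 minimum, so the minimum applies.

$379,000.00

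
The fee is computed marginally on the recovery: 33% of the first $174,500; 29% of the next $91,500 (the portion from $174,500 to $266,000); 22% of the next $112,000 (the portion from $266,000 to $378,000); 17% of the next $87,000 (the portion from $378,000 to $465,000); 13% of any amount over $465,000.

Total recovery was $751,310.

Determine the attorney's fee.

$160,770.30

First $174,500 at 33% = $57,585.00
Next $91,500 at 29% = $26,535.00
Next $112,000 at 22% = $24,640.00
Next $87,000 at 17% = $14,790.00
Remaining $286,310 at 13% = $37,220.30
Fee: $57,585.00 + $26,535.00 + $24,640.00 + $14,790.00 + $37,220.30 = $160,770.30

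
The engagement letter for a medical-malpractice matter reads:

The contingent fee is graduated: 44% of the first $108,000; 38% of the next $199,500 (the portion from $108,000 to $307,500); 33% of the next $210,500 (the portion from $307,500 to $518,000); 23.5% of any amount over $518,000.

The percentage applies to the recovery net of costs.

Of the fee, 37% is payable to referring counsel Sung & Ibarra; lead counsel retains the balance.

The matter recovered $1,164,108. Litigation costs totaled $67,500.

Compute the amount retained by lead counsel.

$207,123.76

Fee base (net of costs): $1,164,108 − $67,500 = $1,096,608
First $108,000 at 44% = $47,520.00
Next $199,500 at 38% = $75,810.00
Next $210,500 at 33% = $69,465.00
Remaining $578,608 at 23.5% = $135,972.88
Fee: $47,520.00 + $75,810.00 + $69,465.00 + $135,972.88 = $328,767.88
Referral share: 37% of $328,767.88 = $121,644.12; lead counsel retains $328,767.88 − $121,644.12 = $207,123.76.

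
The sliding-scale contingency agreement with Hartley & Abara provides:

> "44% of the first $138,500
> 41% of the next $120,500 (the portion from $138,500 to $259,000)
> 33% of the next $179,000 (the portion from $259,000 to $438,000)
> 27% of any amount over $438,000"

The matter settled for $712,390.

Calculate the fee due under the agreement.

First $138,500 at 44% = $60,940.00
Next $120,500 at 41% = $49,405.00
Next $179,000 at 33% = $59,070.00
Remaining $274,390 at 27% = $74,085.30
Fee: $60,940.00 + $49,405.00 + $59,070.00 + $74,085.30 = $243,500.30

$243,500.30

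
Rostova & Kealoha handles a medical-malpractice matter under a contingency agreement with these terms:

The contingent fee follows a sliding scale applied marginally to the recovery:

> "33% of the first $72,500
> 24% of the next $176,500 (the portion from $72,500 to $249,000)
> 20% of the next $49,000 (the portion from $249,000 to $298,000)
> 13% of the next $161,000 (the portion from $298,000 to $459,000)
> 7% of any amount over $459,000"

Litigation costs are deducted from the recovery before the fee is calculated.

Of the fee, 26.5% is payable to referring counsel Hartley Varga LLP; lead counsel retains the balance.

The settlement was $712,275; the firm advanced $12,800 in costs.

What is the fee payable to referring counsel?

Fee base (net of costs): $712,275 − $12,800 = $699,475
First $72,500 at 33% = $23,925.00
Next $176,500 at 24% = $42,360.00
Next $49,000 at 20% = $9,800.00
Next $161,000 at 13% = $20,930.00
Remaining $240,475 at 7% = $16,833.25
Fee: $23,925.00 + $42,360.00 + $9,800.00 + $20,930.00 + $16,833.25 = $113,848.25
Referral share: 26.5% of $113,848.25 = $30,169.79; lead counsel retains $113,848.25 − $30,169.79 = $83,678.46.

$30,169.79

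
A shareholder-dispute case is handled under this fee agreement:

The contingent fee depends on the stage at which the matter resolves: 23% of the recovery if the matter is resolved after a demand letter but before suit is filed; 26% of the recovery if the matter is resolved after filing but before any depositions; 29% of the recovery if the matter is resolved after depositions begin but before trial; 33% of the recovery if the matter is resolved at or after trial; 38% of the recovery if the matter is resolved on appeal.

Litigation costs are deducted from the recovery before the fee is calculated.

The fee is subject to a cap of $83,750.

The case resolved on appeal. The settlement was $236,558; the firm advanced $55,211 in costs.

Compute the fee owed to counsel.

$68,911.86

Fee base (net of costs): $236,558 − $55,211 = $181,347
The matter resolved on appeal, so the 38% rate applies.
$181,347 × 38% = $68,911.86
$68,911.86 is under the $83,750 cap.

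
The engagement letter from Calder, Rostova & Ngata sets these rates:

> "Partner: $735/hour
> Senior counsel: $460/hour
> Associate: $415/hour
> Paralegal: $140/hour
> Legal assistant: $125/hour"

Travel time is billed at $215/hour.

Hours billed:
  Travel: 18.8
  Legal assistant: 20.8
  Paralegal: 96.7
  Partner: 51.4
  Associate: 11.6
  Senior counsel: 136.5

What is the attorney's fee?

Partner: 51.4 × $735 = $37,779.00
Senior counsel: 136.5 × $460 = $62,790.00
Associate: 11.6 × $415 = $4,814.00
Paralegal: 96.7 × $140 = $13,538.00
Legal assistant: 20.8 × $125 = $2,600.00
Subtotal: $37,779.00 + $62,790.00 + $4,814.00 + $13,538.00 + $2,600.00 = $121,521.00
Travel: 18.8 × $215 = $4,042.00
Total: $121,521.00 + $4,042.00 = $125,563.00

$125,563.00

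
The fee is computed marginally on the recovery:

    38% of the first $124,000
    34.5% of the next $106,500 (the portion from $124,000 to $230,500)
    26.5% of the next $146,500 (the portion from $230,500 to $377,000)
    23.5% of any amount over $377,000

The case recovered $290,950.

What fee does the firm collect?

First $124,000 at 38% = $47,120.00
Next $106,500 at 34.5% = $36,742.50
Remaining $60,450 at 26.5% = $16,019.25
Fee: $47,120.00 + $36,742.50 + $16,019.25 = $99,881.75

$99,881.75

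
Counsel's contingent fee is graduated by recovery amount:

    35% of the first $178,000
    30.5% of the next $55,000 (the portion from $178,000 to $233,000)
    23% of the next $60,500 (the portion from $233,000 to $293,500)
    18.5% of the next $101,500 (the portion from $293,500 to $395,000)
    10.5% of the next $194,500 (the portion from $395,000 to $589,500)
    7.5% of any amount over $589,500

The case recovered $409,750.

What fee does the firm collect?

First $178,000 at 35% = $62,300.00
Next $55,000 at 30.5% = $16,775.00
Next $60,500 at 23% = $13,915.00
Next $101,500 at 18.5% = $18,777.50
Remaining $14,750 at 10.5% = $1,548.75
Fee: $62,300.00 + $16,775.00 + $13,915.00 + $18,777.50 + $1,548.75 = $113,316.25

$113,316.25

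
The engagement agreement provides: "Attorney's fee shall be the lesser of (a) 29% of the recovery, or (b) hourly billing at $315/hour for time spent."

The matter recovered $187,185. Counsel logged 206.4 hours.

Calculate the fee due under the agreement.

(a) 29% of $187,185 = $54,283.65
(b) 206.4 × $315 = $65,016.00
The lesser is (a): $54,283.65.

$54,283.65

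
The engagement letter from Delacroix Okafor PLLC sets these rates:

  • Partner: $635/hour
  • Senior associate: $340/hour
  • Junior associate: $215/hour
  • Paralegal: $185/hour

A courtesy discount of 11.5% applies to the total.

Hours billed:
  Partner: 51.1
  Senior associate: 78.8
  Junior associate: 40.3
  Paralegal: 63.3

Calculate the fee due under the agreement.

Partner: 51.1 × $635 = $32,448.50
Senior associate: 78.8 × $340 = $26,792.00
Junior associate: 40.3 × $215 = $8,664.50
Paralegal: 63.3 × $185 = $11,710.50
Subtotal: $79,615.50
Less 11.5% discount: −$9,155.78
Total: $79,615.50 − $9,155.78 = $70,459.72

$70,459.72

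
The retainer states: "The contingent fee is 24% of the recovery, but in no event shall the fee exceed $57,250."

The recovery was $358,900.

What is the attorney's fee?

$57,250.00

24% of $358,900 = $86,136.00
That exceeds the $57,250 cap, so the fee is capped at $57,250.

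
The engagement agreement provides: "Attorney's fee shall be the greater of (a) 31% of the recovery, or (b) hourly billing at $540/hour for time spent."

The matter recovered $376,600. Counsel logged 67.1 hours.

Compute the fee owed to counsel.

$116,746.00

(a) 31% of $376,600 = $116,746.00
(b) 67.1 × $540 = $36,234.00
The greater is (a): $116,746.00.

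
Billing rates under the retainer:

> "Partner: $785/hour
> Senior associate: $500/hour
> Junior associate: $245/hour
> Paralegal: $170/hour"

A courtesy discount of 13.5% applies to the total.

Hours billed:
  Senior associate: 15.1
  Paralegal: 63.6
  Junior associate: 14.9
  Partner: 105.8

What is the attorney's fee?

$90,881.66

Partner: 105.8 × $785 = $83,053.00
Senior associate: 15.1 × $500 = $7,550.00
Junior associate: 14.9 × $245 = $3,650.50
Paralegal: 63.6 × $170 = $10,812.00
Subtotal: $105,065.50
Less 13.5% discount: −$14,183.84
Total: $105,065.50 − $14,183.84 = $90,881.66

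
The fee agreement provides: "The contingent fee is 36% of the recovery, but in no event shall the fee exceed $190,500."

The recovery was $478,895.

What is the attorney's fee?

$172,402.20

36% of $478,895 = $172,402.20
That is under the $190,500 cap.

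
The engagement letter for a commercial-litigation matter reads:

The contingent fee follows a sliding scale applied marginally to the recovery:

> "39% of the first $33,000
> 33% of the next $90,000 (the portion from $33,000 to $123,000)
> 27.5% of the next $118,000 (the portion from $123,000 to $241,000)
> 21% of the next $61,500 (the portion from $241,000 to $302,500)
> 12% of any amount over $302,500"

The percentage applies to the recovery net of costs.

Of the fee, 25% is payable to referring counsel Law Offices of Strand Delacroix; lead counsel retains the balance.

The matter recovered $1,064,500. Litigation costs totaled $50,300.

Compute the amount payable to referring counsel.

$43,334.75

Fee base (net of costs): $1,064,500 − $50,300 = $1,014,200
First $33,000 at 39% = $12,870.00
Next $90,000 at 33% = $29,700.00
Next $118,000 at 27.5% = $32,450.00
Next $61,500 at 21% = $12,915.00
Remaining $711,700 at 12% = $85,404.00
Fee: $12,870.00 + $29,700.00 + $32,450.00 + $12,915.00 + $85,404.00 = $173,339.00
Referral share: 25% of $173,339.00 = $43,334.75; lead counsel retains $173,339.00 − $43,334.75 = $130,004.25.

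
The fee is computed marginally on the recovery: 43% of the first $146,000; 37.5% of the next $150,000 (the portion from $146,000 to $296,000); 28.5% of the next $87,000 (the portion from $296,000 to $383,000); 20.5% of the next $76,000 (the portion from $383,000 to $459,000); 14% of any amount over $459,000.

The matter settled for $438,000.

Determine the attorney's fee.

$155,100.00

First $146,000 at 43% = $62,780.00
Next $150,000 at 37.5% = $56,250.00
Next $87,000 at 28.5% = $24,795.00
Remaining $55,000 at 20.5% = $11,275.00
Fee: $62,780.00 + $56,250.00 + $24,795.00 + $11,275.00 = $155,100.00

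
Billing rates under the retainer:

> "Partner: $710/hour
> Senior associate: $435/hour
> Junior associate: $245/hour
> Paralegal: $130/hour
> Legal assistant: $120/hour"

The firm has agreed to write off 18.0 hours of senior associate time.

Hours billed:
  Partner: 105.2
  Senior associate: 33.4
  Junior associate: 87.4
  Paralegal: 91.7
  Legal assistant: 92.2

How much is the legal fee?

$125,789.00

Partner: 105.2 × $710 = $74,692.00
Senior associate: 33.4 × $435 = $14,529.00
Junior associate: 87.4 × $245 = $21,413.00
Paralegal: 91.7 × $130 = $11,921.00
Legal assistant: 92.2 × $120 = $11,064.00
Subtotal: $133,619.00
Write-off: 18.0 × $435 = $7,830.00
Total: $133,619.00 − $7,830.00 = $125,789.00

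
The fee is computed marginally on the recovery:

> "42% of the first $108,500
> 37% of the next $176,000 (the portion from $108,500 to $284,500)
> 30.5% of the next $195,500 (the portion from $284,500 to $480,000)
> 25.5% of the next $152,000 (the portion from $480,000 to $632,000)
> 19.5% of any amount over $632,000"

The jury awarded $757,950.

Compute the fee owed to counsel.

First $108,500 at 42% = $45,570.00
Next $176,000 at 37% = $65,120.00
Next $195,500 at 30.5% = $59,627.50
Next $152,000 at 25.5% = $38,760.00
Remaining $125,950 at 19.5% = $24,560.25
Fee: $45,570.00 + $65,120.00 + $59,627.50 + $38,760.00 + $24,560.25 = $233,637.75

$233,637.75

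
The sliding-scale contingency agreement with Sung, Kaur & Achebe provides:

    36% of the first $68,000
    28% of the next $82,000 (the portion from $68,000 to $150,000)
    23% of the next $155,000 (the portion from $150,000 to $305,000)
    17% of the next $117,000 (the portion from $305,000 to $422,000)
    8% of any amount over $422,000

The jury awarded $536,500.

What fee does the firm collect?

$112,140.00

First $68,000 at 36% = $24,480.00
Next $82,000 at 28% = $22,960.00
Next $155,000 at 23% = $35,650.00
Next $117,000 at 17% = $19,890.00
Remaining $114,500 at 8% = $9,160.00
Fee: $24,480.00 + $22,960.00 + $35,650.00 + $19,890.00 + $9,160.00 = $112,140.00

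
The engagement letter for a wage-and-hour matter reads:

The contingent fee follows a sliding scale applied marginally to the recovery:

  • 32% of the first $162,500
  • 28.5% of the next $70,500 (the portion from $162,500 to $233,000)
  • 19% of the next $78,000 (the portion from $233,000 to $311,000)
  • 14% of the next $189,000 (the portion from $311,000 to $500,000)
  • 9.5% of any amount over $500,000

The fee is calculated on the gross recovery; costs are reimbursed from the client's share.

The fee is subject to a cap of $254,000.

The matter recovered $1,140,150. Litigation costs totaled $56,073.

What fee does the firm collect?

$174,186.75

Fee base is the gross recovery, $1,140,150; costs are reimbursed separately.
First $162,500 at 32% = $52,000.00
Next $70,500 at 28.5% = $20,092.50
Next $78,000 at 19% = $14,820.00
Next $189,000 at 14% = $26,460.00
Remaining $640,150 at 9.5% = $60,814.25
Fee: $52,000.00 + $20,092.50 + $14,820.00 + $26,460.00 + $60,814.25 = $174,186.75
$174,186.75 is under the $254,000 cap.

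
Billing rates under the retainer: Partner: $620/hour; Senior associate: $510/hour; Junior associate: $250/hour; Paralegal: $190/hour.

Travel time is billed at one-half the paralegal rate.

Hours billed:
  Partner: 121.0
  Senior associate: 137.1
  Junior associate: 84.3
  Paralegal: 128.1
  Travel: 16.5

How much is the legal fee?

$191,922.50

Partner: 121.0 × $620 = $75,020.00
Senior associate: 137.1 × $510 = $69,921.00
Junior associate: 84.3 × $250 = $21,075.00
Paralegal: 128.1 × $190 = $24,339.00
Subtotal: $75,020.00 + $69,921.00 + $21,075.00 + $24,339.00 = $190,355.00
Travel: 16.5 × ($190 ÷ 2) = 16.5 × $95.00 = $1,567.50
Total: $190,355.00 + $1,567.50 = $191,922.50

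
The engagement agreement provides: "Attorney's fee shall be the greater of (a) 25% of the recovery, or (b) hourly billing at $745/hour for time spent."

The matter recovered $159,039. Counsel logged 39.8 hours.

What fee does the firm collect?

(a) 25% of $159,039 = $39,759.75
(b) 39.8 × $745 = $29,651.00
The greater is (a): $39,759.75.

$39,759.75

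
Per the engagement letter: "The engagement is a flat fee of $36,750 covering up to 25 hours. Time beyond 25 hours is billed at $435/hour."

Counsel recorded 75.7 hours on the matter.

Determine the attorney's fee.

Flat fee: $36,750.00
Excess hours: 75.7 − 25 = 50.7
Overrun: 50.7 × $435 = $22,054.50
Total: $36,750.00 + $22,054.50 = $58,804.50

$58,804.50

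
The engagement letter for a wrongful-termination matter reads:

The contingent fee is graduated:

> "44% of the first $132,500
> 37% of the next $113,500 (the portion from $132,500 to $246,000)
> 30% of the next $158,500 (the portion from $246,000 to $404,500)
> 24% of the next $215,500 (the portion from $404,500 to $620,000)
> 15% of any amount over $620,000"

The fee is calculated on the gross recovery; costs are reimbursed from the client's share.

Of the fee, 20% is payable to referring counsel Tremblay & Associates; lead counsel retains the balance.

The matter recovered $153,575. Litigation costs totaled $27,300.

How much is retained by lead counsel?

Fee base is the gross recovery, $153,575; costs are reimbursed separately.
First $132,500 at 44% = $58,300.00
Remaining $21,075 at 37% = $7,797.75
Fee: $58,300.00 + $7,797.75 = $66,097.75
Referral share: 20% of $66,097.75 = $13,219.55; lead counsel retains $66,097.75 − $13,219.55 = $52,878.20.

$52,878.20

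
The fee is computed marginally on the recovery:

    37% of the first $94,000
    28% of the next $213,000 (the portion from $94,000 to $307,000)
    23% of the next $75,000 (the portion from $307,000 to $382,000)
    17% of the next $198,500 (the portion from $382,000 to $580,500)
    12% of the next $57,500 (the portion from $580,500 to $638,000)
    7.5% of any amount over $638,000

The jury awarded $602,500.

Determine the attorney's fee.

First $94,000 at 37% = $34,780.00
Next $213,000 at 28% = $59,640.00
Next $75,000 at 23% = $17,250.00
Next $198,500 at 17% = $33,745.00
Remaining $22,000 at 12% = $2,640.00
Fee: $34,780.00 + $59,640.00 + $17,250.00 + $33,745.00 + $2,640.00 = $148,055.00

$148,055.00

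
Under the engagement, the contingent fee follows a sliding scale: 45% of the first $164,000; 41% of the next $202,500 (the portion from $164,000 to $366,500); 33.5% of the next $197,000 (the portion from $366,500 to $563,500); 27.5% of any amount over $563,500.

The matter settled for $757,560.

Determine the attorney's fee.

$276,186.50

First $164,000 at 45% = $73,800.00
Next $202,500 at 41% = $83,025.00
Next $197,000 at 33.5% = $65,995.00
Remaining $194,060 at 27.5% = $53,366.50
Fee: $73,800.00 + $83,025.00 + $65,995.00 + $53,366.50 = $276,186.50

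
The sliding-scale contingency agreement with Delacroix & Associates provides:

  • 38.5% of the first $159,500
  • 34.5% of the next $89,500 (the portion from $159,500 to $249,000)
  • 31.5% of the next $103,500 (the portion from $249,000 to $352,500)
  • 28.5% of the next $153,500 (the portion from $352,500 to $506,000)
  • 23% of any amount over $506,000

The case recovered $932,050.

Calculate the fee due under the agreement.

First $159,500 at 38.5% = $61,407.50
Next $89,500 at 34.5% = $30,877.50
Next $103,500 at 31.5% = $32,602.50
Next $153,500 at 28.5% = $43,747.50
Remaining $426,050 at 23% = $97,991.50
Fee: $61,407.50 + $30,877.50 + $32,602.50 + $43,747.50 + $97,991.50 = $266,626.50

$266,626.50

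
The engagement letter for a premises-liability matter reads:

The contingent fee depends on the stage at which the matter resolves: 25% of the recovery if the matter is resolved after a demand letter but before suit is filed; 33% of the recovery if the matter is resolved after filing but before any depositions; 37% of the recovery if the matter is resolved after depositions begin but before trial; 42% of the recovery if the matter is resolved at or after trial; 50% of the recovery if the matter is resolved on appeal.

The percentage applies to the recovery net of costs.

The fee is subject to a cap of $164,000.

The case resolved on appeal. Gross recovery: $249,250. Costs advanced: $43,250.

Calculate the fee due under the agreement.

$103,000.00

Fee base (net of costs): $249,250 − $43,250 = $206,000
The matter resolved on appeal, so the 50% rate applies.
$206,000 × 50% = $103,000.00
$103,000.00 is under the $164,000 cap.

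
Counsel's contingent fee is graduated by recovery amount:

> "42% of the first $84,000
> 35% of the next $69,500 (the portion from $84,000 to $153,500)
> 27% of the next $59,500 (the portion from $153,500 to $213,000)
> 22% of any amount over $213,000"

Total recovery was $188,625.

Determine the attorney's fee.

First $84,000 at 42% = $35,280.00
Next $69,500 at 35% = $24,325.00
Remaining $35,125 at 27% = $9,483.75
Fee: $35,280.00 + $24,325.00 + $9,483.75 = $69,088.75

$69,088.75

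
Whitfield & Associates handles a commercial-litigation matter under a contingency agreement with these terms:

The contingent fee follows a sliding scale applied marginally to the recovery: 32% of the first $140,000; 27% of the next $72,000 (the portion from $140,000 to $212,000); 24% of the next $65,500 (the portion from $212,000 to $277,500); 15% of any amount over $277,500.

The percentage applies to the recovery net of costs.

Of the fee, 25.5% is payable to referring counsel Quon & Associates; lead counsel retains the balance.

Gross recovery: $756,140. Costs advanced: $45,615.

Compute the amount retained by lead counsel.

$107,960.74

Fee base (net of costs): $756,140 − $45,615 = $710,525
First $140,000 at 32% = $44,800.00
Next $72,000 at 27% = $19,440.00
Next $65,500 at 24% = $15,720.00
Remaining $433,025 at 15% = $64,953.75
Fee: $44,800.00 + $19,440.00 + $15,720.00 + $64,953.75 = $144,913.75
Referral share: 25.5% of $144,913.75 = $36,953.01; lead counsel retains $144,913.75 − $36,953.01 = $107,960.74.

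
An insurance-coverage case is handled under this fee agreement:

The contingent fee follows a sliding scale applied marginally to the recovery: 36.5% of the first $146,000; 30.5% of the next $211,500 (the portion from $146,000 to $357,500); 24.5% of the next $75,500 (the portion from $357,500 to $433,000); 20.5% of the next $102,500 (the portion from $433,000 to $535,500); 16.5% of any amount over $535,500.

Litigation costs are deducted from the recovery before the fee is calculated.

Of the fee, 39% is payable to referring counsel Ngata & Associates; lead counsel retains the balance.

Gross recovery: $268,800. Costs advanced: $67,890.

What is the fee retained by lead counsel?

Fee base (net of costs): $268,800 − $67,890 = $200,910
First $146,000 at 36.5% = $53,290.00
Remaining $54,910 at 30.5% = $16,747.55
Fee: $53,290.00 + $16,747.55 = $70,037.55
Referral share: 39% of $70,037.55 = $27,314.64; lead counsel retains $70,037.55 − $27,314.64 = $42,722.91.

$42,722.91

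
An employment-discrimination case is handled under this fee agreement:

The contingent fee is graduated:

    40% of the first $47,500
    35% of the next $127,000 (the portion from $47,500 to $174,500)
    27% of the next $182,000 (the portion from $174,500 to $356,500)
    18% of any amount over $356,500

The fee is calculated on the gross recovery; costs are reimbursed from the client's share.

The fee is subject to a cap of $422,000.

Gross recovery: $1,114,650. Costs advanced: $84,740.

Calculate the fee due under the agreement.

Fee base is the gross recovery, $1,114,650; costs are reimbursed separately.
First $47,500 at 40% = $19,000.00
Next $127,000 at 35% = $44,450.00
Next $182,000 at 27% = $49,140.00
Remaining $758,150 at 18% = $136,467.00
Fee: $19,000.00 + $44,450.00 + $49,140.00 + $136,467.00 = $249,057.00
$249,057.00 is under the $422,000 cap.

$249,057.00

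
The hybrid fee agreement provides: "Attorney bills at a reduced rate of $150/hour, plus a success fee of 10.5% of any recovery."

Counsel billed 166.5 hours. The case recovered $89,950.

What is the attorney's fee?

Hourly: 166.5 × $150 = $24,975.00
Success fee: 10.5% of $89,950 = $9,444.75
Total: $24,975.00 + $9,444.75 = $34,419.75

$34,419.75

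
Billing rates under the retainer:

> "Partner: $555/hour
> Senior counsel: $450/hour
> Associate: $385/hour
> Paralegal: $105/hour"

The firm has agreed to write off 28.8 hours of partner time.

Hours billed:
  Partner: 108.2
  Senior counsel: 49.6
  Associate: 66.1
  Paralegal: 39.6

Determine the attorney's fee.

$95,993.50

Partner: 108.2 × $555 = $60,051.00
Senior counsel: 49.6 × $450 = $22,320.00
Associate: 66.1 × $385 = $25,448.50
Paralegal: 39.6 × $105 = $4,158.00
Subtotal: $111,977.50
Write-off: 28.8 × $555 = $15,984.00
Total: $111,977.50 − $15,984.00 = $95,993.50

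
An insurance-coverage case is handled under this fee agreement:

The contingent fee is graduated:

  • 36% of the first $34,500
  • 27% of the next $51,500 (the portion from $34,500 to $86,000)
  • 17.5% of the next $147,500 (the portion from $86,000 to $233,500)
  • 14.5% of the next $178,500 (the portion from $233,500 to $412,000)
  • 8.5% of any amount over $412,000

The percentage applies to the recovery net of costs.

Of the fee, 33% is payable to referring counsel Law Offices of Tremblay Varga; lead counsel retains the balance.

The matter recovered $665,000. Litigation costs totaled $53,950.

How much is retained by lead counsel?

Fee base (net of costs): $665,000 − $53,950 = $611,050
First $34,500 at 36% = $12,420.00
Next $51,500 at 27% = $13,905.00
Next $147,500 at 17.5% = $25,812.50
Next $178,500 at 14.5% = $25,882.50
Remaining $199,050 at 8.5% = $16,919.25
Fee: $12,420.00 + $13,905.00 + $25,812.50 + $25,882.50 + $16,919.25 = $94,939.25
Referral share: 33% of $94,939.25 = $31,329.95; lead counsel retains $94,939.25 − $31,329.95 = $63,609.30.

$63,609.30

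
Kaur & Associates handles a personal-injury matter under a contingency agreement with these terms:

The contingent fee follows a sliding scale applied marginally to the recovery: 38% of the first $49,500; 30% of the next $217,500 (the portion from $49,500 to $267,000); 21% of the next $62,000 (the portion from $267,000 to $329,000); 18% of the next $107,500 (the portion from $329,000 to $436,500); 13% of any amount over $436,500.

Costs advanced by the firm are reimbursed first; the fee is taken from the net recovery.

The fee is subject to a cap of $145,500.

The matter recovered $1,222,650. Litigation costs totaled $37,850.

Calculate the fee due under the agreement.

Fee base (net of costs): $1,222,650 − $37,850 = $1,184,800
First $49,500 at 38% = $18,810.00
Next $217,500 at 30% = $65,250.00
Next $62,000 at 21% = $13,020.00
Next $107,500 at 18% = $19,350.00
Remaining $748,300 at 13% = $97,279.00
Fee: $18,810.00 + $65,250.00 + $13,020.00 + $19,350.00 + $97,279.00 = $213,709.00
$213,709.00 exceeds the $145,500 cap, so the fee is capped at $145,500.00.

$145,500.00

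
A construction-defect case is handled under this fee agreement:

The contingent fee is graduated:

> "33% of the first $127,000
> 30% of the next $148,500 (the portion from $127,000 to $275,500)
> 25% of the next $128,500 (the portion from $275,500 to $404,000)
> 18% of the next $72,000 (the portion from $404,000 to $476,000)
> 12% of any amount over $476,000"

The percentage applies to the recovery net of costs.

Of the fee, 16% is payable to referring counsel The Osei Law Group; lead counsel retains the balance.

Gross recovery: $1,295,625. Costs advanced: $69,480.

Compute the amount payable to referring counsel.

Fee base (net of costs): $1,295,625 − $69,480 = $1,226,145
First $127,000 at 33% = $41,910.00
Next $148,500 at 30% = $44,550.00
Next $128,500 at 25% = $32,125.00
Next $72,000 at 18% = $12,960.00
Remaining $750,145 at 12% = $90,017.40
Fee: $41,910.00 + $44,550.00 + $32,125.00 + $12,960.00 + $90,017.40 = $221,562.40
Referral share: 16% of $221,562.40 = $35,449.98; lead counsel retains $221,562.40 − $35,449.98 = $186,112.42.

$35,449.98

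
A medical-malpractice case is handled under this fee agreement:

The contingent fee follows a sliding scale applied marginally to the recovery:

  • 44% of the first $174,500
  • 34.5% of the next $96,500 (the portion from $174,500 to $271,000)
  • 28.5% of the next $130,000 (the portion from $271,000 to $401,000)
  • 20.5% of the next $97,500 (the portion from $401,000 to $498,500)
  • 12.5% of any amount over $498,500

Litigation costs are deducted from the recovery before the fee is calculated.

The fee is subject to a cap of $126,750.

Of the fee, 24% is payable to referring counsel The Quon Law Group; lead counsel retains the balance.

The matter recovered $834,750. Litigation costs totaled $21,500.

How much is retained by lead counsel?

Fee base (net of costs): $834,750 − $21,500 = $813,250
First $174,500 at 44% = $76,780.00
Next $96,500 at 34.5% = $33,292.50
Next $130,000 at 28.5% = $37,050.00
Next $97,500 at 20.5% = $19,987.50
Remaining $314,750 at 12.5% = $39,343.75
Fee: $76,780.00 + $33,292.50 + $37,050.00 + $19,987.50 + $39,343.75 = $206,453.75
$206,453.75 exceeds the $126,750 cap, so the fee is capped at $126,750.00.
Referral share: 24% of $126,750.00 = $30,420.00; lead counsel retains $126,750.00 − $30,420.00 = $96,330.00.

$96,330.00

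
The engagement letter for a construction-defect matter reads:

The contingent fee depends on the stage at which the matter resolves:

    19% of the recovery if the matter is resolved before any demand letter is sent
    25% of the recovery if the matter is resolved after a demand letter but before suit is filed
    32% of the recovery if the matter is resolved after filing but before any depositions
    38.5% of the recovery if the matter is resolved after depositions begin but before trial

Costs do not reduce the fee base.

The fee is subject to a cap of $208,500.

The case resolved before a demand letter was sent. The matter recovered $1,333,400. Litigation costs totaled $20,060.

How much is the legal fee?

$208,500.00

Fee base is the gross recovery, $1,333,400; costs are reimbursed separately.
The matter resolved before a demand letter was sent, so the 19% rate applies.
$1,333,400 × 19% = $253,346.00
$253,346.00 exceeds the $208,500 cap, so the fee is capped at $208,500.00.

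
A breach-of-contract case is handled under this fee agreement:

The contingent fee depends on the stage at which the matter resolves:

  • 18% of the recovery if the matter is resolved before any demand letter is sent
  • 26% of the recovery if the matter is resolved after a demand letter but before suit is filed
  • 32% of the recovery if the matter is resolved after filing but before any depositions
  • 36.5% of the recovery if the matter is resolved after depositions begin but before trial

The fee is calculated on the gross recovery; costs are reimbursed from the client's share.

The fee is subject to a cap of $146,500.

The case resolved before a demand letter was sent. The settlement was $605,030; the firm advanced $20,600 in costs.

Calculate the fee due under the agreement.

$108,905.40

Fee base is the gross recovery, $605,030; costs are reimbursed separately.
The matter resolved before a demand letter was sent, so the 18% rate applies.
$605,030 × 18% = $108,905.40
$108,905.40 is under the $146,500 cap.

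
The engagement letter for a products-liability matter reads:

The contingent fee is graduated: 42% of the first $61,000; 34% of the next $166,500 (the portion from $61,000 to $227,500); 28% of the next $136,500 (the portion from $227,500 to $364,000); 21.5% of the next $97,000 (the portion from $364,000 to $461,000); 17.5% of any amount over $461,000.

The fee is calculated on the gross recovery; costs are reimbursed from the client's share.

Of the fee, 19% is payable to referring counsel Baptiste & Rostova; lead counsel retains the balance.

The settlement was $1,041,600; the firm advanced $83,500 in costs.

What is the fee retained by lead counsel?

$196,757.10

Fee base is the gross recovery, $1,041,600; costs are reimbursed separately.
First $61,000 at 42% = $25,620.00
Next $166,500 at 34% = $56,610.00
Next $136,500 at 28% = $38,220.00
Next $97,000 at 21.5% = $20,855.00
Remaining $580,600 at 17.5% = $101,605.00
Fee: $25,620.00 + $56,610.00 + $38,220.00 + $20,855.00 + $101,605.00 = $242,910.00
Referral share: 19% of $242,910.00 = $46,152.90; lead counsel retains $242,910.00 − $46,152.90 = $196,757.10.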